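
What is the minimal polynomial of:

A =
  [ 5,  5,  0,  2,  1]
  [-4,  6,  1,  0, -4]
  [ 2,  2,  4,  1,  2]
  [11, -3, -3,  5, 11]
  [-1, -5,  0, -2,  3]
x^4 - 19*x^3 + 135*x^2 - 425*x + 500

The characteristic polynomial is χ_A(x) = (x - 5)^3*(x - 4)^2, so the eigenvalues are known. The minimal polynomial is
  m_A(x) = Π_λ (x − λ)^{k_λ}
where k_λ is the size of the *largest* Jordan block for λ (equivalently, the smallest k with (A − λI)^k v = 0 for every generalised eigenvector v of λ).

  λ = 4: largest Jordan block has size 1, contributing (x − 4)
  λ = 5: largest Jordan block has size 3, contributing (x − 5)^3

So m_A(x) = (x - 5)^3*(x - 4) = x^4 - 19*x^3 + 135*x^2 - 425*x + 500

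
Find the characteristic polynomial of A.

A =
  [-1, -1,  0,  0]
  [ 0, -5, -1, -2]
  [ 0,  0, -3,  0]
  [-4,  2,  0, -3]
x^4 + 12*x^3 + 54*x^2 + 108*x + 81

Expanding det(x·I − A) (e.g. by cofactor expansion or by noting that A is similar to its Jordan form J, which has the same characteristic polynomial as A) gives
  χ_A(x) = x^4 + 12*x^3 + 54*x^2 + 108*x + 81
which factors as (x + 3)^4. The eigenvalues (with algebraic multiplicities) are λ = -3 with multiplicity 4.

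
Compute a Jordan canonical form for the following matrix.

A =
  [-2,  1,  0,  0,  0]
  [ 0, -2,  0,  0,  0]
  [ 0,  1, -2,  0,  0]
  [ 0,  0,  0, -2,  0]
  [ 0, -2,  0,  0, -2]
J_2(-2) ⊕ J_1(-2) ⊕ J_1(-2) ⊕ J_1(-2)

The characteristic polynomial is
  det(x·I − A) = x^5 + 10*x^4 + 40*x^3 + 80*x^2 + 80*x + 32 = (x + 2)^5

Eigenvalues and multiplicities (the geometric multiplicity of λ is n − rank(A − λI), which equals the number of Jordan blocks for λ):
  λ = -2: algebraic multiplicity = 5, geometric multiplicity = 4

Determining the block sizes for each eigenvalue:
  λ = -2: 4 blocks summing to 5 forces exactly one block of size 2 and the rest size 1 → block sizes [2, 1, 1, 1]

Assembling the blocks gives a Jordan form
J =
  [-2,  1,  0,  0,  0]
  [ 0, -2,  0,  0,  0]
  [ 0,  0, -2,  0,  0]
  [ 0,  0,  0, -2,  0]
  [ 0,  0,  0,  0, -2]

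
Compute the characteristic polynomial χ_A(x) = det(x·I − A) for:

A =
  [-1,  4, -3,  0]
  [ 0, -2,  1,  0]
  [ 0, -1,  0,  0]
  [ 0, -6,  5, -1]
x^4 + 4*x^3 + 6*x^2 + 4*x + 1

Expanding det(x·I − A) (e.g. by cofactor expansion or by noting that A is similar to its Jordan form J, which has the same characteristic polynomial as A) gives
  χ_A(x) = x^4 + 4*x^3 + 6*x^2 + 4*x + 1
which factors as (x + 1)^4. The eigenvalues (with algebraic multiplicities) are λ = -1 with multiplicity 4.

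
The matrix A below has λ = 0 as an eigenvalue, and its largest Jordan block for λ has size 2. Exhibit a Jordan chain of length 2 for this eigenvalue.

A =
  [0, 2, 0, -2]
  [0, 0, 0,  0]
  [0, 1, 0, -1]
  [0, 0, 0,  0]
A Jordan chain for λ = 0 of length 2:
v_1 = (2, 0, 1, 0)ᵀ
v_2 = (0, 1, 0, 0)ᵀ

Let N = A − (0)·I. We want v_2 with N^2 v_2 = 0 but N^1 v_2 ≠ 0; then v_{j-1} := N · v_j for j = 2, …, 2.

Pick v_2 = (0, 1, 0, 0)ᵀ.
Then v_1 = N · v_2 = (2, 0, 1, 0)ᵀ.

Sanity check: (A − (0)·I) v_1 = (0, 0, 0, 0)ᵀ = 0. ✓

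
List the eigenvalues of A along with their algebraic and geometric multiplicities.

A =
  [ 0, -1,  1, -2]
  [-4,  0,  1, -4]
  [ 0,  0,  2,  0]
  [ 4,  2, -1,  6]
λ = 2: alg = 4, geom = 2

Step 1 — factor the characteristic polynomial to read off the algebraic multiplicities:
  χ_A(x) = (x - 2)^4

Step 2 — compute geometric multiplicities via the rank-nullity identity g(λ) = n − rank(A − λI):
  rank(A − (2)·I) = 2, so dim ker(A − (2)·I) = n − 2 = 2

Summary:
  λ = 2: algebraic multiplicity = 4, geometric multiplicity = 2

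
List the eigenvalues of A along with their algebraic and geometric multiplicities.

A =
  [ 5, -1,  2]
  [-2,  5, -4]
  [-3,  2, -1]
λ = 3: alg = 3, geom = 1

Step 1 — factor the characteristic polynomial to read off the algebraic multiplicities:
  χ_A(x) = (x - 3)^3

Step 2 — compute geometric multiplicities via the rank-nullity identity g(λ) = n − rank(A − λI):
  rank(A − (3)·I) = 2, so dim ker(A − (3)·I) = n − 2 = 1

Summary:
  λ = 3: algebraic multiplicity = 3, geometric multiplicity = 1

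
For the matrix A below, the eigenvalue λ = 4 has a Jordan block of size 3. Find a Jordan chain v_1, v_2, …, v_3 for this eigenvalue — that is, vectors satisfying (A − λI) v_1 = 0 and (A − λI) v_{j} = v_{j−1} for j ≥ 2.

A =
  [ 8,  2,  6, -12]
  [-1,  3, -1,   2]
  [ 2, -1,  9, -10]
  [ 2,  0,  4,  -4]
A Jordan chain for λ = 4 of length 3:
v_1 = (2, -1, -1, 0)ᵀ
v_2 = (4, -1, 2, 2)ᵀ
v_3 = (1, 0, 0, 0)ᵀ

Let N = A − (4)·I. We want v_3 with N^3 v_3 = 0 but N^2 v_3 ≠ 0; then v_{j-1} := N · v_j for j = 3, …, 2.

Pick v_3 = (1, 0, 0, 0)ᵀ.
Then v_2 = N · v_3 = (4, -1, 2, 2)ᵀ.
Then v_1 = N · v_2 = (2, -1, -1, 0)ᵀ.

Sanity check: (A − (4)·I) v_1 = (0, 0, 0, 0)ᵀ = 0. ✓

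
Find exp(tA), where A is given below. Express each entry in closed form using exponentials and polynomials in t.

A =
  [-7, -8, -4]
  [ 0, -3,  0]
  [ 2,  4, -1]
e^{tA} =
  [-exp(-3*t) + 2*exp(-5*t), -4*exp(-3*t) + 4*exp(-5*t), -2*exp(-3*t) + 2*exp(-5*t)]
  [0, exp(-3*t), 0]
  [exp(-3*t) - exp(-5*t), 2*exp(-3*t) - 2*exp(-5*t), 2*exp(-3*t) - exp(-5*t)]

Strategy: write A = P · J · P⁻¹ where J is a Jordan canonical form, so e^{tA} = P · e^{tJ} · P⁻¹, and e^{tJ} can be computed block-by-block.

A has Jordan form
J =
  [-5,  0,  0]
  [ 0, -3,  0]
  [ 0,  0, -3]
(up to reordering of blocks).

Per-block formulas:
  For a 1×1 block at λ = -5: exp(t · [-5]) = [e^(-5t)].
  For a 1×1 block at λ = -3: exp(t · [-3]) = [e^(-3t)].

After assembling e^{tJ} and conjugating by P, we get:

e^{tA} =
  [-exp(-3*t) + 2*exp(-5*t), -4*exp(-3*t) + 4*exp(-5*t), -2*exp(-3*t) + 2*exp(-5*t)]
  [0, exp(-3*t), 0]
  [exp(-3*t) - exp(-5*t), 2*exp(-3*t) - 2*exp(-5*t), 2*exp(-3*t) - exp(-5*t)]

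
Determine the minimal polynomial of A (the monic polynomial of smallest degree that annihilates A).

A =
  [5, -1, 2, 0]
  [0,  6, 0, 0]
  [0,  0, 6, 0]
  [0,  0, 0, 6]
x^2 - 11*x + 30

The characteristic polynomial is χ_A(x) = (x - 6)^3*(x - 5), so the eigenvalues are known. The minimal polynomial is
  m_A(x) = Π_λ (x − λ)^{k_λ}
where k_λ is the size of the *largest* Jordan block for λ (equivalently, the smallest k with (A − λI)^k v = 0 for every generalised eigenvector v of λ).

  λ = 5: largest Jordan block has size 1, contributing (x − 5)
  λ = 6: largest Jordan block has size 1, contributing (x − 6)

So m_A(x) = (x - 6)*(x - 5) = x^2 - 11*x + 30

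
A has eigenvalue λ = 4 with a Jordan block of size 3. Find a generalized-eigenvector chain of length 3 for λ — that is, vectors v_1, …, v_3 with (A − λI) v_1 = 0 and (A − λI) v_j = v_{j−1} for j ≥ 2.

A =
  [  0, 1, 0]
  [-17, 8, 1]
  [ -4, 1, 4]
A Jordan chain for λ = 4 of length 3:
v_1 = (-1, -4, -1)ᵀ
v_2 = (-4, -17, -4)ᵀ
v_3 = (1, 0, 0)ᵀ

Let N = A − (4)·I. We want v_3 with N^3 v_3 = 0 but N^2 v_3 ≠ 0; then v_{j-1} := N · v_j for j = 3, …, 2.

Pick v_3 = (1, 0, 0)ᵀ.
Then v_2 = N · v_3 = (-4, -17, -4)ᵀ.
Then v_1 = N · v_2 = (-1, -4, -1)ᵀ.

Sanity check: (A − (4)·I) v_1 = (0, 0, 0)ᵀ = 0. ✓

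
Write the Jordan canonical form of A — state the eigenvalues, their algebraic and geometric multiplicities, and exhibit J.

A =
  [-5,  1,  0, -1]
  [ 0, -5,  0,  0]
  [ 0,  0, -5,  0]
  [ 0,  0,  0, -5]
J_2(-5) ⊕ J_1(-5) ⊕ J_1(-5)

The characteristic polynomial is
  det(x·I − A) = x^4 + 20*x^3 + 150*x^2 + 500*x + 625 = (x + 5)^4

Eigenvalues and multiplicities (the geometric multiplicity of λ is n − rank(A − λI), which equals the number of Jordan blocks for λ):
  λ = -5: algebraic multiplicity = 4, geometric multiplicity = 3

Determining the block sizes for each eigenvalue:
  λ = -5: 3 blocks summing to 4 forces exactly one block of size 2 and the rest size 1 → block sizes [2, 1, 1]

Assembling the blocks gives a Jordan form
J =
  [-5,  1,  0,  0]
  [ 0, -5,  0,  0]
  [ 0,  0, -5,  0]
  [ 0,  0,  0, -5]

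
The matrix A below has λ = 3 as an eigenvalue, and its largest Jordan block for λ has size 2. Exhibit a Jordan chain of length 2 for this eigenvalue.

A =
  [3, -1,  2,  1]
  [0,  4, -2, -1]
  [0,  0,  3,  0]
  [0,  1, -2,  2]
A Jordan chain for λ = 3 of length 2:
v_1 = (-1, 1, 0, 1)ᵀ
v_2 = (0, 1, 0, 0)ᵀ

Let N = A − (3)·I. We want v_2 with N^2 v_2 = 0 but N^1 v_2 ≠ 0; then v_{j-1} := N · v_j for j = 2, …, 2.

Pick v_2 = (0, 1, 0, 0)ᵀ.
Then v_1 = N · v_2 = (-1, 1, 0, 1)ᵀ.

Sanity check: (A − (3)·I) v_1 = (0, 0, 0, 0)ᵀ = 0. ✓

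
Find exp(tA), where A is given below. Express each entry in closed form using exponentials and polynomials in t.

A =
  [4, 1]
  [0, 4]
e^{tA} =
  [exp(4*t), t*exp(4*t)]
  [0, exp(4*t)]

Strategy: write A = P · J · P⁻¹ where J is a Jordan canonical form, so e^{tA} = P · e^{tJ} · P⁻¹, and e^{tJ} can be computed block-by-block.

A has Jordan form
J =
  [4, 1]
  [0, 4]
(up to reordering of blocks).

Per-block formulas:
  For a 2×2 Jordan block J_2(4): exp(t · J_2(4)) = e^(4t)·(I + t·N), where N is the 2×2 nilpotent shift.

After assembling e^{tJ} and conjugating by P, we get:

e^{tA} =
  [exp(4*t), t*exp(4*t)]
  [0, exp(4*t)]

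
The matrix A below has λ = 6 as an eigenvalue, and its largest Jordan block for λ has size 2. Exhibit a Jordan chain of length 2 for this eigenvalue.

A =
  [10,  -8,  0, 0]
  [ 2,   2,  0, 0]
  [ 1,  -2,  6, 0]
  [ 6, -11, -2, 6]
A Jordan chain for λ = 6 of length 2:
v_1 = (4, 2, 1, 6)ᵀ
v_2 = (1, 0, 0, 0)ᵀ

Let N = A − (6)·I. We want v_2 with N^2 v_2 = 0 but N^1 v_2 ≠ 0; then v_{j-1} := N · v_j for j = 2, …, 2.

Pick v_2 = (1, 0, 0, 0)ᵀ.
Then v_1 = N · v_2 = (4, 2, 1, 6)ᵀ.

Sanity check: (A − (6)·I) v_1 = (0, 0, 0, 0)ᵀ = 0. ✓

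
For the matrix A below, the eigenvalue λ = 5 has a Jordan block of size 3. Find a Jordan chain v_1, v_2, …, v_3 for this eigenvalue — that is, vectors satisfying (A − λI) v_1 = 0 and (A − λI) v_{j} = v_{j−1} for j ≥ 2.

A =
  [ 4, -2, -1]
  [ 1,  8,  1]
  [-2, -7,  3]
A Jordan chain for λ = 5 of length 3:
v_1 = (1, 0, -1)ᵀ
v_2 = (-1, 1, -2)ᵀ
v_3 = (1, 0, 0)ᵀ

Let N = A − (5)·I. We want v_3 with N^3 v_3 = 0 but N^2 v_3 ≠ 0; then v_{j-1} := N · v_j for j = 3, …, 2.

Pick v_3 = (1, 0, 0)ᵀ.
Then v_2 = N · v_3 = (-1, 1, -2)ᵀ.
Then v_1 = N · v_2 = (1, 0, -1)ᵀ.

Sanity check: (A − (5)·I) v_1 = (0, 0, 0)ᵀ = 0. ✓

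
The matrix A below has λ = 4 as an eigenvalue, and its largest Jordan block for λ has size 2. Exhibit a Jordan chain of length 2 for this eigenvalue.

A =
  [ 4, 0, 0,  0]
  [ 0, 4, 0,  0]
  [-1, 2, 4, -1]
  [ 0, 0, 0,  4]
A Jordan chain for λ = 4 of length 2:
v_1 = (0, 0, -1, 0)ᵀ
v_2 = (1, 0, 0, 0)ᵀ

Let N = A − (4)·I. We want v_2 with N^2 v_2 = 0 but N^1 v_2 ≠ 0; then v_{j-1} := N · v_j for j = 2, …, 2.

Pick v_2 = (1, 0, 0, 0)ᵀ.
Then v_1 = N · v_2 = (0, 0, -1, 0)ᵀ.

Sanity check: (A − (4)·I) v_1 = (0, 0, 0, 0)ᵀ = 0. ✓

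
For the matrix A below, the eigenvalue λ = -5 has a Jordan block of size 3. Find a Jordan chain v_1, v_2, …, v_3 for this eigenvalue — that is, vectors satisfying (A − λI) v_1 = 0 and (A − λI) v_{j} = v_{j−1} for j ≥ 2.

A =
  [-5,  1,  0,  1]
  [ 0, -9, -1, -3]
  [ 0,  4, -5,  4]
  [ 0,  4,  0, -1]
A Jordan chain for λ = -5 of length 3:
v_1 = (-1, 4, -4, -4)ᵀ
v_2 = (0, -1, 0, 0)ᵀ
v_3 = (0, 0, 1, 0)ᵀ

Let N = A − (-5)·I. We want v_3 with N^3 v_3 = 0 but N^2 v_3 ≠ 0; then v_{j-1} := N · v_j for j = 3, …, 2.

Pick v_3 = (0, 0, 1, 0)ᵀ.
Then v_2 = N · v_3 = (0, -1, 0, 0)ᵀ.
Then v_1 = N · v_2 = (-1, 4, -4, -4)ᵀ.

Sanity check: (A − (-5)·I) v_1 = (0, 0, 0, 0)ᵀ = 0. ✓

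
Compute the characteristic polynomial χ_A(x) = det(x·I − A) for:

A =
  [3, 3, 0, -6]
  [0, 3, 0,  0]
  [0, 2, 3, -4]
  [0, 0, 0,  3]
x^4 - 12*x^3 + 54*x^2 - 108*x + 81

Expanding det(x·I − A) (e.g. by cofactor expansion or by noting that A is similar to its Jordan form J, which has the same characteristic polynomial as A) gives
  χ_A(x) = x^4 - 12*x^3 + 54*x^2 - 108*x + 81
which factors as (x - 3)^4. The eigenvalues (with algebraic multiplicities) are λ = 3 with multiplicity 4.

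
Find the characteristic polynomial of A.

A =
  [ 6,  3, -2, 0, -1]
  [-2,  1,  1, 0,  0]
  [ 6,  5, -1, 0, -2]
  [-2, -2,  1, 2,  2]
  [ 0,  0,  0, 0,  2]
x^5 - 10*x^4 + 40*x^3 - 80*x^2 + 80*x - 32

Expanding det(x·I − A) (e.g. by cofactor expansion or by noting that A is similar to its Jordan form J, which has the same characteristic polynomial as A) gives
  χ_A(x) = x^5 - 10*x^4 + 40*x^3 - 80*x^2 + 80*x - 32
which factors as (x - 2)^5. The eigenvalues (with algebraic multiplicities) are λ = 2 with multiplicity 5.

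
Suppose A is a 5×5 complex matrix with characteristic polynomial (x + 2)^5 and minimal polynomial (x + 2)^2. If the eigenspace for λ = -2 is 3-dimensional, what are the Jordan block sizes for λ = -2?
Block sizes for λ = -2: [2, 2, 1]

Step 1 — from the characteristic polynomial, algebraic multiplicity of λ = -2 is 5. From dim ker(A − (-2)·I) = 3, there are exactly 3 Jordan blocks for λ = -2.
Step 2 — from the minimal polynomial, the factor (x + 2)^2 tells us the largest block for λ = -2 has size 2.
Step 3 — with total size 5, 3 blocks, and largest block 2, the block sizes (in nonincreasing order) are [2, 2, 1].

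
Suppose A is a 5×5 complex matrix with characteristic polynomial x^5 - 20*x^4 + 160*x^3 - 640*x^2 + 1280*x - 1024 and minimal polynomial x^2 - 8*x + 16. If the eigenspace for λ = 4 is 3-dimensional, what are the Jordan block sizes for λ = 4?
Block sizes for λ = 4: [2, 2, 1]

Step 1 — from the characteristic polynomial, algebraic multiplicity of λ = 4 is 5. From dim ker(A − (4)·I) = 3, there are exactly 3 Jordan blocks for λ = 4.
Step 2 — from the minimal polynomial, the factor (x − 4)^2 tells us the largest block for λ = 4 has size 2.
Step 3 — with total size 5, 3 blocks, and largest block 2, the block sizes (in nonincreasing order) are [2, 2, 1].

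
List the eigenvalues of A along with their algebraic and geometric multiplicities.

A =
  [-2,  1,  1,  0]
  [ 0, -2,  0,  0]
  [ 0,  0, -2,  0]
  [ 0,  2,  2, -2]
λ = -2: alg = 4, geom = 3

Step 1 — factor the characteristic polynomial to read off the algebraic multiplicities:
  χ_A(x) = (x + 2)^4

Step 2 — compute geometric multiplicities via the rank-nullity identity g(λ) = n − rank(A − λI):
  rank(A − (-2)·I) = 1, so dim ker(A − (-2)·I) = n − 1 = 3

Summary:
  λ = -2: algebraic multiplicity = 4, geometric multiplicity = 3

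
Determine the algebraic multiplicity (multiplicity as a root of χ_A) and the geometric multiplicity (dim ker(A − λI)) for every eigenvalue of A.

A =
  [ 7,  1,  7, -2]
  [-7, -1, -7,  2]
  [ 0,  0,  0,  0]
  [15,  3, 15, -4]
λ = 0: alg = 3, geom = 2; λ = 2: alg = 1, geom = 1

Step 1 — factor the characteristic polynomial to read off the algebraic multiplicities:
  χ_A(x) = x^3*(x - 2)

Step 2 — compute geometric multiplicities via the rank-nullity identity g(λ) = n − rank(A − λI):
  rank(A − (0)·I) = 2, so dim ker(A − (0)·I) = n − 2 = 2
  rank(A − (2)·I) = 3, so dim ker(A − (2)·I) = n − 3 = 1

Summary:
  λ = 0: algebraic multiplicity = 3, geometric multiplicity = 2
  λ = 2: algebraic multiplicity = 1, geometric multiplicity = 1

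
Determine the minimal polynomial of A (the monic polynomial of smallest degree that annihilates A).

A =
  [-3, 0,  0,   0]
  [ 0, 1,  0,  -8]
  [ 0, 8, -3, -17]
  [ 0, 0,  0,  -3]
x^3 + 5*x^2 + 3*x - 9

The characteristic polynomial is χ_A(x) = (x - 1)*(x + 3)^3, so the eigenvalues are known. The minimal polynomial is
  m_A(x) = Π_λ (x − λ)^{k_λ}
where k_λ is the size of the *largest* Jordan block for λ (equivalently, the smallest k with (A − λI)^k v = 0 for every generalised eigenvector v of λ).

  λ = -3: largest Jordan block has size 2, contributing (x + 3)^2
  λ = 1: largest Jordan block has size 1, contributing (x − 1)

So m_A(x) = (x - 1)*(x + 3)^2 = x^3 + 5*x^2 + 3*x - 9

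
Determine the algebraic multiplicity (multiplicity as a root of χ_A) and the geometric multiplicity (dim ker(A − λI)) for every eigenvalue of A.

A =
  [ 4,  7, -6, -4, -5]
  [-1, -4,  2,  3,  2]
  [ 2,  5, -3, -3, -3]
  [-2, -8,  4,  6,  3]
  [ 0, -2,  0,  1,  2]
λ = 1: alg = 5, geom = 2

Step 1 — factor the characteristic polynomial to read off the algebraic multiplicities:
  χ_A(x) = (x - 1)^5

Step 2 — compute geometric multiplicities via the rank-nullity identity g(λ) = n − rank(A − λI):
  rank(A − (1)·I) = 3, so dim ker(A − (1)·I) = n − 3 = 2

Summary:
  λ = 1: algebraic multiplicity = 5, geometric multiplicity = 2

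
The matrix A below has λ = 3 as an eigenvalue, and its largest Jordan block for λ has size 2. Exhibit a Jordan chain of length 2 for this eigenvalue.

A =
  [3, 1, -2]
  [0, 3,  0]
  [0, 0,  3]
A Jordan chain for λ = 3 of length 2:
v_1 = (1, 0, 0)ᵀ
v_2 = (0, 1, 0)ᵀ

Let N = A − (3)·I. We want v_2 with N^2 v_2 = 0 but N^1 v_2 ≠ 0; then v_{j-1} := N · v_j for j = 2, …, 2.

Pick v_2 = (0, 1, 0)ᵀ.
Then v_1 = N · v_2 = (1, 0, 0)ᵀ.

Sanity check: (A − (3)·I) v_1 = (0, 0, 0)ᵀ = 0. ✓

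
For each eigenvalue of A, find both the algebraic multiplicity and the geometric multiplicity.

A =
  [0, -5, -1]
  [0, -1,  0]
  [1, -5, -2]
λ = -1: alg = 3, geom = 2

Step 1 — factor the characteristic polynomial to read off the algebraic multiplicities:
  χ_A(x) = (x + 1)^3

Step 2 — compute geometric multiplicities via the rank-nullity identity g(λ) = n − rank(A − λI):
  rank(A − (-1)·I) = 1, so dim ker(A − (-1)·I) = n − 1 = 2

Summary:
  λ = -1: algebraic multiplicity = 3, geometric multiplicity = 2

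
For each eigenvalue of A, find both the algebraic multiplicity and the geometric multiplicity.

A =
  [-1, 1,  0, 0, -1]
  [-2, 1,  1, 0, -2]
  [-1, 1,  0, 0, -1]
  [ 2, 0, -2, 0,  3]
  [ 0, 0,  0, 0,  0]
λ = 0: alg = 5, geom = 2

Step 1 — factor the characteristic polynomial to read off the algebraic multiplicities:
  χ_A(x) = x^5

Step 2 — compute geometric multiplicities via the rank-nullity identity g(λ) = n − rank(A − λI):
  rank(A − (0)·I) = 3, so dim ker(A − (0)·I) = n − 3 = 2

Summary:
  λ = 0: algebraic multiplicity = 5, geometric multiplicity = 2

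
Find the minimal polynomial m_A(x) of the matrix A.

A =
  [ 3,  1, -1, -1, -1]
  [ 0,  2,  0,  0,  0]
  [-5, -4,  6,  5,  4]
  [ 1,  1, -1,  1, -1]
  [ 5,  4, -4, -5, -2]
x^2 - 4*x + 4

The characteristic polynomial is χ_A(x) = (x - 2)^5, so the eigenvalues are known. The minimal polynomial is
  m_A(x) = Π_λ (x − λ)^{k_λ}
where k_λ is the size of the *largest* Jordan block for λ (equivalently, the smallest k with (A − λI)^k v = 0 for every generalised eigenvector v of λ).

  λ = 2: largest Jordan block has size 2, contributing (x − 2)^2

So m_A(x) = (x - 2)^2 = x^2 - 4*x + 4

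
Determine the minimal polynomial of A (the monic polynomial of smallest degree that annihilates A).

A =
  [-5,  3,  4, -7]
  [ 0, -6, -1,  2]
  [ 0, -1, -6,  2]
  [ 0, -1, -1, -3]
x^2 + 10*x + 25

The characteristic polynomial is χ_A(x) = (x + 5)^4, so the eigenvalues are known. The minimal polynomial is
  m_A(x) = Π_λ (x − λ)^{k_λ}
where k_λ is the size of the *largest* Jordan block for λ (equivalently, the smallest k with (A − λI)^k v = 0 for every generalised eigenvector v of λ).

  λ = -5: largest Jordan block has size 2, contributing (x + 5)^2

So m_A(x) = (x + 5)^2 = x^2 + 10*x + 25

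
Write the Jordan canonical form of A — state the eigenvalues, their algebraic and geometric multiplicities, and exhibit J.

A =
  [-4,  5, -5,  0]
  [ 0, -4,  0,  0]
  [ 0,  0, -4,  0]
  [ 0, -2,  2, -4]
J_2(-4) ⊕ J_1(-4) ⊕ J_1(-4)

The characteristic polynomial is
  det(x·I − A) = x^4 + 16*x^3 + 96*x^2 + 256*x + 256 = (x + 4)^4

Eigenvalues and multiplicities (the geometric multiplicity of λ is n − rank(A − λI), which equals the number of Jordan blocks for λ):
  λ = -4: algebraic multiplicity = 4, geometric multiplicity = 3

Determining the block sizes for each eigenvalue:
  λ = -4: 3 blocks summing to 4 forces exactly one block of size 2 and the rest size 1 → block sizes [2, 1, 1]

Assembling the blocks gives a Jordan form
J =
  [-4,  1,  0,  0]
  [ 0, -4,  0,  0]
  [ 0,  0, -4,  0]
  [ 0,  0,  0, -4]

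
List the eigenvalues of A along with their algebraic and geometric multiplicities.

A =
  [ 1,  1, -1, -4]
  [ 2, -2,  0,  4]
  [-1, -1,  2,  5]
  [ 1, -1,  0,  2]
λ = 0: alg = 1, geom = 1; λ = 1: alg = 3, geom = 1

Step 1 — factor the characteristic polynomial to read off the algebraic multiplicities:
  χ_A(x) = x*(x - 1)^3

Step 2 — compute geometric multiplicities via the rank-nullity identity g(λ) = n − rank(A − λI):
  rank(A − (0)·I) = 3, so dim ker(A − (0)·I) = n − 3 = 1
  rank(A − (1)·I) = 3, so dim ker(A − (1)·I) = n − 3 = 1

Summary:
  λ = 0: algebraic multiplicity = 1, geometric multiplicity = 1
  λ = 1: algebraic multiplicity = 3, geometric multiplicity = 1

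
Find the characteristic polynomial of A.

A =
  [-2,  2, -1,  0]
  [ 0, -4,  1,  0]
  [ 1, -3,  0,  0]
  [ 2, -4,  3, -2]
x^4 + 8*x^3 + 24*x^2 + 32*x + 16

Expanding det(x·I − A) (e.g. by cofactor expansion or by noting that A is similar to its Jordan form J, which has the same characteristic polynomial as A) gives
  χ_A(x) = x^4 + 8*x^3 + 24*x^2 + 32*x + 16
which factors as (x + 2)^4. The eigenvalues (with algebraic multiplicities) are λ = -2 with multiplicity 4.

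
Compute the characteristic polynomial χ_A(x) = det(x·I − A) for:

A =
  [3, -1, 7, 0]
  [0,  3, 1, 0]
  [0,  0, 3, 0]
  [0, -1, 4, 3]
x^4 - 12*x^3 + 54*x^2 - 108*x + 81

Expanding det(x·I − A) (e.g. by cofactor expansion or by noting that A is similar to its Jordan form J, which has the same characteristic polynomial as A) gives
  χ_A(x) = x^4 - 12*x^3 + 54*x^2 - 108*x + 81
which factors as (x - 3)^4. The eigenvalues (with algebraic multiplicities) are λ = 3 with multiplicity 4.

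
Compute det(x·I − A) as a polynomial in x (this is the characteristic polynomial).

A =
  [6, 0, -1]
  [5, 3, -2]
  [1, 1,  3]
x^3 - 12*x^2 + 48*x - 64

Expanding det(x·I − A) (e.g. by cofactor expansion or by noting that A is similar to its Jordan form J, which has the same characteristic polynomial as A) gives
  χ_A(x) = x^3 - 12*x^2 + 48*x - 64
which factors as (x - 4)^3. The eigenvalues (with algebraic multiplicities) are λ = 4 with multiplicity 3.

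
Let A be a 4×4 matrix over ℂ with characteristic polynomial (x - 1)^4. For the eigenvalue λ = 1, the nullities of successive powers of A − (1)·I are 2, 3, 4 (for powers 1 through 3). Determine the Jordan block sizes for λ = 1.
Block sizes for λ = 1: [3, 1]

From the dimensions of kernels of powers, the number of Jordan blocks of size at least j is d_j − d_{j−1} where d_j = dim ker(N^j) (with d_0 = 0). Computing the differences gives [2, 1, 1].
The number of blocks of size exactly k is (#blocks of size ≥ k) − (#blocks of size ≥ k + 1), so the partition is: 1 block(s) of size 1, 1 block(s) of size 3.
In nonincreasing order the block sizes are [3, 1].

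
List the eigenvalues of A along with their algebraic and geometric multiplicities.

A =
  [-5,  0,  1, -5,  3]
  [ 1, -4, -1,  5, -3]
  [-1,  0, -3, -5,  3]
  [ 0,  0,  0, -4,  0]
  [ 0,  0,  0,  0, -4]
λ = -4: alg = 5, geom = 4

Step 1 — factor the characteristic polynomial to read off the algebraic multiplicities:
  χ_A(x) = (x + 4)^5

Step 2 — compute geometric multiplicities via the rank-nullity identity g(λ) = n − rank(A − λI):
  rank(A − (-4)·I) = 1, so dim ker(A − (-4)·I) = n − 1 = 4

Summary:
  λ = -4: algebraic multiplicity = 5, geometric multiplicity = 4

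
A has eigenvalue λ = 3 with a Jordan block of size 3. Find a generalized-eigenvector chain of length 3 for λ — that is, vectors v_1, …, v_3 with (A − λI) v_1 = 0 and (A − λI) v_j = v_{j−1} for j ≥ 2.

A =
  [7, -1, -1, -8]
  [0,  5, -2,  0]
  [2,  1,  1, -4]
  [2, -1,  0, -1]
A Jordan chain for λ = 3 of length 3:
v_1 = (-2, -4, -4, 0)ᵀ
v_2 = (4, 0, 2, 2)ᵀ
v_3 = (1, 0, 0, 0)ᵀ

Let N = A − (3)·I. We want v_3 with N^3 v_3 = 0 but N^2 v_3 ≠ 0; then v_{j-1} := N · v_j for j = 3, …, 2.

Pick v_3 = (1, 0, 0, 0)ᵀ.
Then v_2 = N · v_3 = (4, 0, 2, 2)ᵀ.
Then v_1 = N · v_2 = (-2, -4, -4, 0)ᵀ.

Sanity check: (A − (3)·I) v_1 = (0, 0, 0, 0)ᵀ = 0. ✓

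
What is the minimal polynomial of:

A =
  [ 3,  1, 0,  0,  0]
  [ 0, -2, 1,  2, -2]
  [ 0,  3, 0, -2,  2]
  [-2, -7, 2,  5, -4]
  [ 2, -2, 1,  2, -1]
x^3 - 3*x^2 + 3*x - 1

The characteristic polynomial is χ_A(x) = (x - 1)^5, so the eigenvalues are known. The minimal polynomial is
  m_A(x) = Π_λ (x − λ)^{k_λ}
where k_λ is the size of the *largest* Jordan block for λ (equivalently, the smallest k with (A − λI)^k v = 0 for every generalised eigenvector v of λ).

  λ = 1: largest Jordan block has size 3, contributing (x − 1)^3

So m_A(x) = (x - 1)^3 = x^3 - 3*x^2 + 3*x - 1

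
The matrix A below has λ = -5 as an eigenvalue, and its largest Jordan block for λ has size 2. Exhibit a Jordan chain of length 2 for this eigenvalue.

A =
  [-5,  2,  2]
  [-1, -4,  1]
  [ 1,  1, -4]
A Jordan chain for λ = -5 of length 2:
v_1 = (0, -1, 1)ᵀ
v_2 = (1, 0, 0)ᵀ

Let N = A − (-5)·I. We want v_2 with N^2 v_2 = 0 but N^1 v_2 ≠ 0; then v_{j-1} := N · v_j for j = 2, …, 2.

Pick v_2 = (1, 0, 0)ᵀ.
Then v_1 = N · v_2 = (0, -1, 1)ᵀ.

Sanity check: (A − (-5)·I) v_1 = (0, 0, 0)ᵀ = 0. ✓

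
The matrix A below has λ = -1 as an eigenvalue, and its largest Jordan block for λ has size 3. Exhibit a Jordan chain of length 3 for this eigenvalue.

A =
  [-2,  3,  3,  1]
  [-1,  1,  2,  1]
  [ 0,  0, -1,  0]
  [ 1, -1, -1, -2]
A Jordan chain for λ = -1 of length 3:
v_1 = (-1, 0, 0, -1)ᵀ
v_2 = (-1, -1, 0, 1)ᵀ
v_3 = (1, 0, 0, 0)ᵀ

Let N = A − (-1)·I. We want v_3 with N^3 v_3 = 0 but N^2 v_3 ≠ 0; then v_{j-1} := N · v_j for j = 3, …, 2.

Pick v_3 = (1, 0, 0, 0)ᵀ.
Then v_2 = N · v_3 = (-1, -1, 0, 1)ᵀ.
Then v_1 = N · v_2 = (-1, 0, 0, -1)ᵀ.

Sanity check: (A − (-1)·I) v_1 = (0, 0, 0, 0)ᵀ = 0. ✓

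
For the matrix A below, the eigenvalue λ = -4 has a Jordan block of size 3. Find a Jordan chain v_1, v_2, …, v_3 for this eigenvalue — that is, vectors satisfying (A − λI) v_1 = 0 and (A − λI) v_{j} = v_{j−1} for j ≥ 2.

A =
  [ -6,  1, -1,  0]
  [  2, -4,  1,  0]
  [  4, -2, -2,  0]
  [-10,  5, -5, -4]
A Jordan chain for λ = -4 of length 3:
v_1 = (2, 0, -4, 10)ᵀ
v_2 = (-2, 2, 4, -10)ᵀ
v_3 = (1, 0, 0, 0)ᵀ

Let N = A − (-4)·I. We want v_3 with N^3 v_3 = 0 but N^2 v_3 ≠ 0; then v_{j-1} := N · v_j for j = 3, …, 2.

Pick v_3 = (1, 0, 0, 0)ᵀ.
Then v_2 = N · v_3 = (-2, 2, 4, -10)ᵀ.
Then v_1 = N · v_2 = (2, 0, -4, 10)ᵀ.

Sanity check: (A − (-4)·I) v_1 = (0, 0, 0, 0)ᵀ = 0. ✓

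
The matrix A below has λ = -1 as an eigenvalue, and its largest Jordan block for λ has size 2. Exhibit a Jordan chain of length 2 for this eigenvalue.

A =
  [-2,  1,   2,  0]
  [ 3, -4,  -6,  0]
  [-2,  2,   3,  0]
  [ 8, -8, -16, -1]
A Jordan chain for λ = -1 of length 2:
v_1 = (-1, 3, -2, 8)ᵀ
v_2 = (1, 0, 0, 0)ᵀ

Let N = A − (-1)·I. We want v_2 with N^2 v_2 = 0 but N^1 v_2 ≠ 0; then v_{j-1} := N · v_j for j = 2, …, 2.

Pick v_2 = (1, 0, 0, 0)ᵀ.
Then v_1 = N · v_2 = (-1, 3, -2, 8)ᵀ.

Sanity check: (A − (-1)·I) v_1 = (0, 0, 0, 0)ᵀ = 0. ✓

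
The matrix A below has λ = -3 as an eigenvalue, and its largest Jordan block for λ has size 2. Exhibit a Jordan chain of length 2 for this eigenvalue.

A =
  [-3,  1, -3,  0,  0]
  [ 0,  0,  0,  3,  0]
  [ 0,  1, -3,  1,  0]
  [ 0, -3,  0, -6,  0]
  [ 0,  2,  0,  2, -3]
A Jordan chain for λ = -3 of length 2:
v_1 = (1, 3, 1, -3, 2)ᵀ
v_2 = (0, 1, 0, 0, 0)ᵀ

Let N = A − (-3)·I. We want v_2 with N^2 v_2 = 0 but N^1 v_2 ≠ 0; then v_{j-1} := N · v_j for j = 2, …, 2.

Pick v_2 = (0, 1, 0, 0, 0)ᵀ.
Then v_1 = N · v_2 = (1, 3, 1, -3, 2)ᵀ.

Sanity check: (A − (-3)·I) v_1 = (0, 0, 0, 0, 0)ᵀ = 0. ✓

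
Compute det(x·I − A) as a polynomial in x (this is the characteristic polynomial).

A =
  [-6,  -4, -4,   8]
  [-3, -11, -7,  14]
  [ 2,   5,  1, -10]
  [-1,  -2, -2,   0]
x^4 + 16*x^3 + 96*x^2 + 256*x + 256

Expanding det(x·I − A) (e.g. by cofactor expansion or by noting that A is similar to its Jordan form J, which has the same characteristic polynomial as A) gives
  χ_A(x) = x^4 + 16*x^3 + 96*x^2 + 256*x + 256
which factors as (x + 4)^4. The eigenvalues (with algebraic multiplicities) are λ = -4 with multiplicity 4.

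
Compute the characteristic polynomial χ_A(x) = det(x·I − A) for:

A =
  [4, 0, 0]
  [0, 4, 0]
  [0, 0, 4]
x^3 - 12*x^2 + 48*x - 64

Expanding det(x·I − A) (e.g. by cofactor expansion or by noting that A is similar to its Jordan form J, which has the same characteristic polynomial as A) gives
  χ_A(x) = x^3 - 12*x^2 + 48*x - 64
which factors as (x - 4)^3. The eigenvalues (with algebraic multiplicities) are λ = 4 with multiplicity 3.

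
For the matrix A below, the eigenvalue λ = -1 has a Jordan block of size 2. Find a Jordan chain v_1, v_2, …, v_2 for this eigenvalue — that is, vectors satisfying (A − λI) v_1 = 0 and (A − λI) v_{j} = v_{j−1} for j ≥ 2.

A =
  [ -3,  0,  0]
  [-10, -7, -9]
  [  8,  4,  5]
A Jordan chain for λ = -1 of length 2:
v_1 = (0, -6, 4)ᵀ
v_2 = (0, 1, 0)ᵀ

Let N = A − (-1)·I. We want v_2 with N^2 v_2 = 0 but N^1 v_2 ≠ 0; then v_{j-1} := N · v_j for j = 2, …, 2.

Pick v_2 = (0, 1, 0)ᵀ.
Then v_1 = N · v_2 = (0, -6, 4)ᵀ.

Sanity check: (A − (-1)·I) v_1 = (0, 0, 0)ᵀ = 0. ✓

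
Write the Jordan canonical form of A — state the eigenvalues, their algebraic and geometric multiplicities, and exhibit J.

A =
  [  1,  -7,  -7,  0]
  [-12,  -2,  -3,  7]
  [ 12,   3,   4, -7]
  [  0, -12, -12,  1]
J_2(1) ⊕ J_2(1)

The characteristic polynomial is
  det(x·I − A) = x^4 - 4*x^3 + 6*x^2 - 4*x + 1 = (x - 1)^4

Eigenvalues and multiplicities (the geometric multiplicity of λ is n − rank(A − λI), which equals the number of Jordan blocks for λ):
  λ = 1: algebraic multiplicity = 4, geometric multiplicity = 2

Determining the block sizes for each eigenvalue:
  λ = 1: with am = 4 and gm = 2, the partition is not yet determined (e.g. several partitions of 4 into 2 parts exist). Let N = A − (1)·I. Computing rank(N^1) = 2, rank(N^2) = 0; the number of blocks of size ≥ j is rank(N^{j−1}) − rank(N^j), giving [2, 2]. So we have 2 block(s) of size 2 → block sizes [2, 2]

Assembling the blocks gives a Jordan form
J =
  [1, 1, 0, 0]
  [0, 1, 0, 0]
  [0, 0, 1, 1]
  [0, 0, 0, 1]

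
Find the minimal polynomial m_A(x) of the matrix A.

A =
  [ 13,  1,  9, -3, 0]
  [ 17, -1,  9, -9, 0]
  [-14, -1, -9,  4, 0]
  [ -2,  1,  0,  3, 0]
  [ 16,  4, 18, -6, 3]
x^4 - 6*x^3 + 9*x^2

The characteristic polynomial is χ_A(x) = x^2*(x - 3)^3, so the eigenvalues are known. The minimal polynomial is
  m_A(x) = Π_λ (x − λ)^{k_λ}
where k_λ is the size of the *largest* Jordan block for λ (equivalently, the smallest k with (A − λI)^k v = 0 for every generalised eigenvector v of λ).

  λ = 0: largest Jordan block has size 2, contributing (x − 0)^2
  λ = 3: largest Jordan block has size 2, contributing (x − 3)^2

So m_A(x) = x^2*(x - 3)^2 = x^4 - 6*x^3 + 9*x^2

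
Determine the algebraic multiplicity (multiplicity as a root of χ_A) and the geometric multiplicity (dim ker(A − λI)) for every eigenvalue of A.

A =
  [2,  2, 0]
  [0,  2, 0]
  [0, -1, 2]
λ = 2: alg = 3, geom = 2

Step 1 — factor the characteristic polynomial to read off the algebraic multiplicities:
  χ_A(x) = (x - 2)^3

Step 2 — compute geometric multiplicities via the rank-nullity identity g(λ) = n − rank(A − λI):
  rank(A − (2)·I) = 1, so dim ker(A − (2)·I) = n − 1 = 2

Summary:
  λ = 2: algebraic multiplicity = 3, geometric multiplicity = 2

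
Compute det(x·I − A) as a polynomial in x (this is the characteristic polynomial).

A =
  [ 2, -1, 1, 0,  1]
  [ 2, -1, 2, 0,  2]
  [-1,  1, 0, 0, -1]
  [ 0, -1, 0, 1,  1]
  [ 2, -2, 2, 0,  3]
x^5 - 5*x^4 + 10*x^3 - 10*x^2 + 5*x - 1

Expanding det(x·I − A) (e.g. by cofactor expansion or by noting that A is similar to its Jordan form J, which has the same characteristic polynomial as A) gives
  χ_A(x) = x^5 - 5*x^4 + 10*x^3 - 10*x^2 + 5*x - 1
which factors as (x - 1)^5. The eigenvalues (with algebraic multiplicities) are λ = 1 with multiplicity 5.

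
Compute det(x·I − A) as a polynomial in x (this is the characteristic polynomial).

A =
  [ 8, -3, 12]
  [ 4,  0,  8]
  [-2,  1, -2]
x^3 - 6*x^2 + 12*x - 8

Expanding det(x·I − A) (e.g. by cofactor expansion or by noting that A is similar to its Jordan form J, which has the same characteristic polynomial as A) gives
  χ_A(x) = x^3 - 6*x^2 + 12*x - 8
which factors as (x - 2)^3. The eigenvalues (with algebraic multiplicities) are λ = 2 with multiplicity 3.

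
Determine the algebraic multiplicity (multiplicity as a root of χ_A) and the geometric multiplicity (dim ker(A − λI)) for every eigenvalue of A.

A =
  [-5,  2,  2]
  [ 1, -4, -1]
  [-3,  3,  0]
λ = -3: alg = 3, geom = 2

Step 1 — factor the characteristic polynomial to read off the algebraic multiplicities:
  χ_A(x) = (x + 3)^3

Step 2 — compute geometric multiplicities via the rank-nullity identity g(λ) = n − rank(A − λI):
  rank(A − (-3)·I) = 1, so dim ker(A − (-3)·I) = n − 1 = 2

Summary:
  λ = -3: algebraic multiplicity = 3, geometric multiplicity = 2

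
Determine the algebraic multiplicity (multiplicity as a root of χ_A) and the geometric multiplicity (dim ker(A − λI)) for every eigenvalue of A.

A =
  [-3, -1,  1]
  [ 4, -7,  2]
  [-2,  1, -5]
λ = -5: alg = 3, geom = 1

Step 1 — factor the characteristic polynomial to read off the algebraic multiplicities:
  χ_A(x) = (x + 5)^3

Step 2 — compute geometric multiplicities via the rank-nullity identity g(λ) = n − rank(A − λI):
  rank(A − (-5)·I) = 2, so dim ker(A − (-5)·I) = n − 2 = 1

Summary:
  λ = -5: algebraic multiplicity = 3, geometric multiplicity = 1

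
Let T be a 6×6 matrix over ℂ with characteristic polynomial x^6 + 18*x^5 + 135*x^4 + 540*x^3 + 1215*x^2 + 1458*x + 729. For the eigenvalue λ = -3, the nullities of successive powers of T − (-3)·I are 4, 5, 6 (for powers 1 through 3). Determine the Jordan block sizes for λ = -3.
Block sizes for λ = -3: [3, 1, 1, 1]

From the dimensions of kernels of powers, the number of Jordan blocks of size at least j is d_j − d_{j−1} where d_j = dim ker(N^j) (with d_0 = 0). Computing the differences gives [4, 1, 1].
The number of blocks of size exactly k is (#blocks of size ≥ k) − (#blocks of size ≥ k + 1), so the partition is: 3 block(s) of size 1, 1 block(s) of size 3.
In nonincreasing order the block sizes are [3, 1, 1, 1].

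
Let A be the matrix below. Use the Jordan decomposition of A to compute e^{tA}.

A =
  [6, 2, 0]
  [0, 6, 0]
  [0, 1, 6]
e^{tA} =
  [exp(6*t), 2*t*exp(6*t), 0]
  [0, exp(6*t), 0]
  [0, t*exp(6*t), exp(6*t)]

Strategy: write A = P · J · P⁻¹ where J is a Jordan canonical form, so e^{tA} = P · e^{tJ} · P⁻¹, and e^{tJ} can be computed block-by-block.

A has Jordan form
J =
  [6, 1, 0]
  [0, 6, 0]
  [0, 0, 6]
(up to reordering of blocks).

Per-block formulas:
  For a 1×1 block at λ = 6: exp(t · [6]) = [e^(6t)].
  For a 2×2 Jordan block J_2(6): exp(t · J_2(6)) = e^(6t)·(I + t·N), where N is the 2×2 nilpotent shift.

After assembling e^{tJ} and conjugating by P, we get:

e^{tA} =
  [exp(6*t), 2*t*exp(6*t), 0]
  [0, exp(6*t), 0]
  [0, t*exp(6*t), exp(6*t)]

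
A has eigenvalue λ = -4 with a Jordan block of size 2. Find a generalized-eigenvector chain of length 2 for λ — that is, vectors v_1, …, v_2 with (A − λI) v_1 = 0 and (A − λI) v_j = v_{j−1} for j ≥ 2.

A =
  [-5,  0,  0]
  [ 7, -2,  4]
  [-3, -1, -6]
A Jordan chain for λ = -4 of length 2:
v_1 = (0, 2, -1)ᵀ
v_2 = (0, 1, 0)ᵀ

Let N = A − (-4)·I. We want v_2 with N^2 v_2 = 0 but N^1 v_2 ≠ 0; then v_{j-1} := N · v_j for j = 2, …, 2.

Pick v_2 = (0, 1, 0)ᵀ.
Then v_1 = N · v_2 = (0, 2, -1)ᵀ.

Sanity check: (A − (-4)·I) v_1 = (0, 0, 0)ᵀ = 0. ✓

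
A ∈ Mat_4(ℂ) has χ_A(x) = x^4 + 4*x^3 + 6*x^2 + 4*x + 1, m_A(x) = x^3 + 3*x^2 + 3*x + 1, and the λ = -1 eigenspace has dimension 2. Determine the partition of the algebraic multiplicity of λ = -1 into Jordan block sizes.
Block sizes for λ = -1: [3, 1]

Step 1 — from the characteristic polynomial, algebraic multiplicity of λ = -1 is 4. From dim ker(A − (-1)·I) = 2, there are exactly 2 Jordan blocks for λ = -1.
Step 2 — from the minimal polynomial, the factor (x + 1)^3 tells us the largest block for λ = -1 has size 3.
Step 3 — with total size 4, 2 blocks, and largest block 3, the block sizes (in nonincreasing order) are [3, 1].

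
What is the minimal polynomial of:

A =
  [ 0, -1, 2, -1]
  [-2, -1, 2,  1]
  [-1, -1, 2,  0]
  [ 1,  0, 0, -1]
x^3

The characteristic polynomial is χ_A(x) = x^4, so the eigenvalues are known. The minimal polynomial is
  m_A(x) = Π_λ (x − λ)^{k_λ}
where k_λ is the size of the *largest* Jordan block for λ (equivalently, the smallest k with (A − λI)^k v = 0 for every generalised eigenvector v of λ).

  λ = 0: largest Jordan block has size 3, contributing (x − 0)^3

So m_A(x) = x^3 = x^3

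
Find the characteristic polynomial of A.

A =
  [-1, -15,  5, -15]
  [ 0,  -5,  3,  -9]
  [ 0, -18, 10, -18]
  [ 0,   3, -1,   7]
x^4 - 11*x^3 + 36*x^2 - 16*x - 64

Expanding det(x·I − A) (e.g. by cofactor expansion or by noting that A is similar to its Jordan form J, which has the same characteristic polynomial as A) gives
  χ_A(x) = x^4 - 11*x^3 + 36*x^2 - 16*x - 64
which factors as (x - 4)^3*(x + 1). The eigenvalues (with algebraic multiplicities) are λ = -1 with multiplicity 1, λ = 4 with multiplicity 3.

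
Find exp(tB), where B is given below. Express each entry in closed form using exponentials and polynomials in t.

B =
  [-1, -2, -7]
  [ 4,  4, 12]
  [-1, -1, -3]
e^{tB} =
  [1 - t, t^2/2 - 2*t, 2*t^2 - 7*t]
  [4*t, -2*t^2 + 4*t + 1, -8*t^2 + 12*t]
  [-t, t^2/2 - t, 2*t^2 - 3*t + 1]

Strategy: write B = P · J · P⁻¹ where J is a Jordan canonical form, so e^{tB} = P · e^{tJ} · P⁻¹, and e^{tJ} can be computed block-by-block.

B has Jordan form
J =
  [0, 1, 0]
  [0, 0, 1]
  [0, 0, 0]
(up to reordering of blocks).

Per-block formulas:
  For a 3×3 Jordan block J_3(0): exp(t · J_3(0)) = e^(0t)·(I + t·N + (t^2/2)·N^2), where N is the 3×3 nilpotent shift.

After assembling e^{tJ} and conjugating by P, we get:

e^{tB} =
  [1 - t, t^2/2 - 2*t, 2*t^2 - 7*t]
  [4*t, -2*t^2 + 4*t + 1, -8*t^2 + 12*t]
  [-t, t^2/2 - t, 2*t^2 - 3*t + 1]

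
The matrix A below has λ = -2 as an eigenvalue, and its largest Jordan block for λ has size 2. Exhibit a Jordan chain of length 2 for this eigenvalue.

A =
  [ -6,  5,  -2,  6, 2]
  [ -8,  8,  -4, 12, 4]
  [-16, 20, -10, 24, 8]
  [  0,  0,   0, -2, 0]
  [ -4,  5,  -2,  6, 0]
A Jordan chain for λ = -2 of length 2:
v_1 = (-4, -8, -16, 0, -4)ᵀ
v_2 = (1, 0, 0, 0, 0)ᵀ

Let N = A − (-2)·I. We want v_2 with N^2 v_2 = 0 but N^1 v_2 ≠ 0; then v_{j-1} := N · v_j for j = 2, …, 2.

Pick v_2 = (1, 0, 0, 0, 0)ᵀ.
Then v_1 = N · v_2 = (-4, -8, -16, 0, -4)ᵀ.

Sanity check: (A − (-2)·I) v_1 = (0, 0, 0, 0, 0)ᵀ = 0. ✓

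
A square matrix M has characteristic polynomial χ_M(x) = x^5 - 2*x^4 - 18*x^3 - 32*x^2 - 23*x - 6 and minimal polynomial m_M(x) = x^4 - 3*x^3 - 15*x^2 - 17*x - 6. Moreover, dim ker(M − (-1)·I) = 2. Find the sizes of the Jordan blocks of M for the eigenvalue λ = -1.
Block sizes for λ = -1: [3, 1]

Step 1 — from the characteristic polynomial, algebraic multiplicity of λ = -1 is 4. From dim ker(M − (-1)·I) = 2, there are exactly 2 Jordan blocks for λ = -1.
Step 2 — from the minimal polynomial, the factor (x + 1)^3 tells us the largest block for λ = -1 has size 3.
Step 3 — with total size 4, 2 blocks, and largest block 3, the block sizes (in nonincreasing order) are [3, 1].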